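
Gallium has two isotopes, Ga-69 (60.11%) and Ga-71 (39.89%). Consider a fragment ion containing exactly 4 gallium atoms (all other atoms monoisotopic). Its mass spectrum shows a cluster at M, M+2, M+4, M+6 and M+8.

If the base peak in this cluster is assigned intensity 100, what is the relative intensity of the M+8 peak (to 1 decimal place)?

7.3

(0.6011 + 0.3989)^4 gives M 0.1306, M+2 0.3465, M+4 0.3450, M+6 0.1526, M+8 0.0253; the largest is M+2.
P(M+2) = C(4,1) × 0.6011^3 × 0.3989^1 = 4 × 0.21719018 × 0.3989 = 0.346549 (base)
P(M+8) = C(4,4) × 0.6011^0 × 0.3989^4 = 1 × 1.0000 × 0.02531956 = 0.025320
Relative intensity = 0.025320 / 0.346549 × 100 = 7.3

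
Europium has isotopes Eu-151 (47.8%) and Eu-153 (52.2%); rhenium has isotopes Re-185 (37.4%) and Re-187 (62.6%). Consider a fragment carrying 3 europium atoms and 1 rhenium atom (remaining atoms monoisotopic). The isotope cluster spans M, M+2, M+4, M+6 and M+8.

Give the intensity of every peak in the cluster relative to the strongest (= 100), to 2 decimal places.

11.04 : 54.63 : 100.00 : 80.46 : 24.06

Europium pattern (n=3): 0.10921535 : 0.35780594 : 0.39074206 : 0.14223665
Rhenium pattern (n=1): 0.3740 : 0.6260
Convolve the two distributions (both contribute in 2-u steps):
  M: 0.10921535×0.3740 = 0.040847
  M+2: 0.10921535×0.6260 + 0.35780594×0.3740 = 0.202188
  M+4: 0.35780594×0.6260 + 0.39074206×0.3740 = 0.370124
  M+6: 0.39074206×0.6260 + 0.14223665×0.3740 = 0.297801
  M+8: 0.14223665×0.6260 = 0.089040
Scale to base peak (0.370124) = 100: 11.04 : 54.63 : 100.00 : 80.46 : 24.06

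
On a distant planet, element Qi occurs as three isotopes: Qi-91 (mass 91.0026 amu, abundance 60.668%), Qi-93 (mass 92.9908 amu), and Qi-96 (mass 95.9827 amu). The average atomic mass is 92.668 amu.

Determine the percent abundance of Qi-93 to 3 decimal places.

The remaining 39.332% is split between Qi-93 (fraction x) and Qi-96 (fraction 0.39332 − x).
Substituting: 92.9908x + 95.9827(0.39332 − x) = 37.458542632
(92.9908 − 95.9827)x = -0.293372932  ⇒  x = 0.09806, y = 0.29526
Qi-93: 9.806%, Qi-96: 29.526%.

9.806%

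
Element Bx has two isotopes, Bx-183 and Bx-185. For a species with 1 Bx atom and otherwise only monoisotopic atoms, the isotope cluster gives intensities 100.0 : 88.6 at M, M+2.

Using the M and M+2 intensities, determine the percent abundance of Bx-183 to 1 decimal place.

Write p for the Bx-183 fraction. I(M+2)/I(M) = [C(1,1)·p^0·(1−p)] / p^1 = 1·(1−p)/p = 88.6/100.0 = 0.8860
(1−p)/p = 0.8860/1 = 0.8860  ⇒  p = 1/(1 + 0.8860) = 0.5302
Bx-183: 53.0%, Bx-185: 47.0%.

53.0%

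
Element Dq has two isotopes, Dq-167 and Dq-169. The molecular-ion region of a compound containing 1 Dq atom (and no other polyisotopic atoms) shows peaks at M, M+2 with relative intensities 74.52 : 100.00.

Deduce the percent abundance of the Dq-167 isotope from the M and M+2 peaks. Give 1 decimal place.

If p is the fraction of Dq that is Dq-167, then I(M+2)/I(M) = [C(1,1)·p^0·(1−p)] / p^1 = 1·(1−p)/p = 100.00/74.52 = 1.3419
(1−p)/p = 1.3419/1 = 1.3419  ⇒  p = 1/(1 + 1.3419) = 0.4270
Dq-167: 42.7%, Dq-169: 57.3%.

42.7%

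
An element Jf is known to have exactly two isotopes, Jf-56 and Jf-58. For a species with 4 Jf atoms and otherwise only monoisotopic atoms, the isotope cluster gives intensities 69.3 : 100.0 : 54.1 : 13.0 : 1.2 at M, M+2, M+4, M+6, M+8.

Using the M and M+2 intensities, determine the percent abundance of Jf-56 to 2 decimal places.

Write p for the Jf-56 fraction. I(M+2)/I(M) = [C(4,1)·p^3·(1−p)] / p^4 = 4·(1−p)/p = 100.0/69.3 = 1.4430
(1−p)/p = 1.4430/4 = 0.3608  ⇒  p = 1/(1 + 0.3608) = 0.7349
Jf-56: 73.49%, Jf-58: 26.51%.

73.49%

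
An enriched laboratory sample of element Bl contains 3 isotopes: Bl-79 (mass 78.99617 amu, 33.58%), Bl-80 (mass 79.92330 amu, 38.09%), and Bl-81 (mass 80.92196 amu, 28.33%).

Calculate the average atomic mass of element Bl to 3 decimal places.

79.895 amu

The abundance-weighted mean is 0.3358 × 78.99617 + 0.3809 × 79.92330 + 0.2833 × 80.92196
= 26.526914 + 30.442785 + 22.925191 = 79.894890 amu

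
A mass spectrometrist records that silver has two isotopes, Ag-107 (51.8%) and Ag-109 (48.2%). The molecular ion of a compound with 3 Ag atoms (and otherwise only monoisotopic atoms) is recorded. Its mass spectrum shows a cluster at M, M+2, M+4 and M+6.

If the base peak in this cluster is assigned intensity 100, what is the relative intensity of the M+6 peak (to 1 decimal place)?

28.9

Binomial terms of (0.518 + 0.482)^3: M 0.1390, M+2 0.3880, M+4 0.3610, M+6 0.1120 → M+2 is the base peak.
P(M+2) = C(3,1) × 0.518^2 × 0.482^1 = 3 × 0.268324 × 0.4820 = 0.387997 (base)
P(M+6) = C(3,3) × 0.518^0 × 0.482^3 = 1 × 1.0000 × 0.11198017 = 0.111980
Relative intensity = 0.111980 / 0.387997 × 100 = 28.9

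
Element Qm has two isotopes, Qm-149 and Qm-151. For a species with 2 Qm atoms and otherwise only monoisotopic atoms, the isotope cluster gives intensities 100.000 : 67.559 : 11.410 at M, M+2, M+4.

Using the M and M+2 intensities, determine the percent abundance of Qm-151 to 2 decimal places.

25.25%

Let p = fractional abundance of Qm-149. I(M+2)/I(M) = [C(2,1)·p^1·(1−p)] / p^2 = 2·(1−p)/p = 67.559/100.000 = 0.6756
(1−p)/p = 0.6756/2 = 0.3378  ⇒  p = 1/(1 + 0.3378) = 0.7475
Qm-149: 74.75%, Qm-151: 25.25%.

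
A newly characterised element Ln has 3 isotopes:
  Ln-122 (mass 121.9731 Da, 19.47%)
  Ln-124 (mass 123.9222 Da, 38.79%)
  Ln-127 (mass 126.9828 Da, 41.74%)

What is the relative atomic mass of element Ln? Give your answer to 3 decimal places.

The abundance-weighted mean is 0.1947 × 121.9731 + 0.3879 × 123.9222 + 0.4174 × 126.9828
= 23.74816 + 48.06942 + 53.00262 = 124.82020 Da

124.820 Da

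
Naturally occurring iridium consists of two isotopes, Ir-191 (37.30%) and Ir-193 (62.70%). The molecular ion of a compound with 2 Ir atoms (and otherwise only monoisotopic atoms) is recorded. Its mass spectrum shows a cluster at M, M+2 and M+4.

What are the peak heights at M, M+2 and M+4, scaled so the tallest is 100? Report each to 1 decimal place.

Expanding (0.3730 + 0.6270)^2:
P(M) = 0.3730^2 = 0.139129
P(M+2) = 2 × 0.3730^1 × 0.6270^1 = 0.467742
P(M+4) = 0.6270^2 = 0.393129
The M+2 peak is largest (0.467742); scaling to 100 gives 29.7 : 100.0 : 84.0.

29.7 : 100.0 : 84.0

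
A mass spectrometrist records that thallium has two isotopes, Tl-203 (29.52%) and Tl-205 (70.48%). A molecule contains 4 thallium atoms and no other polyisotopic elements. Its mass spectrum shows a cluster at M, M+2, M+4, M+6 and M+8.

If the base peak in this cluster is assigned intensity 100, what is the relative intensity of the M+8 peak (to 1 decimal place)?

Term probabilities: M 0.0076, M+2 0.0725, M+4 0.2597, M+6 0.4134, M+8 0.2468. Base peak = M+6.
P(M+6) = C(4,3) × 0.2952^1 × 0.7048^3 = 4 × 0.2952 × 0.35010449 = 0.413403 (base)
P(M+8) = C(4,4) × 0.2952^0 × 0.7048^4 = 1 × 1.0000 × 0.24675365 = 0.246754
Relative intensity = 0.246754 / 0.413403 × 100 = 59.7

59.7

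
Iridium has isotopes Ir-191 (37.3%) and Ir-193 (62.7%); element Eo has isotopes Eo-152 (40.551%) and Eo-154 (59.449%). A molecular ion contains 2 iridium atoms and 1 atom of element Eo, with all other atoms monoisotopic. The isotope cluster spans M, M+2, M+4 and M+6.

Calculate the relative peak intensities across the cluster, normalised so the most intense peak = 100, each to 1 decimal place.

12.9 : 62.3 : 100.0 : 53.4

Iridium pattern (n=2): 0.139129 : 0.467742 : 0.393129
Element Eo pattern (n=1): 0.40551 : 0.59449
Convolve the two distributions (both contribute in 2-u steps):
  M: 0.139129×0.40551 = 0.056418
  M+2: 0.139129×0.59449 + 0.467742×0.40551 = 0.272385
  M+4: 0.467742×0.59449 + 0.393129×0.40551 = 0.437486
  M+6: 0.393129×0.59449 = 0.233711
Scale to base peak (0.437486) = 100: 12.9 : 62.3 : 100.0 : 53.4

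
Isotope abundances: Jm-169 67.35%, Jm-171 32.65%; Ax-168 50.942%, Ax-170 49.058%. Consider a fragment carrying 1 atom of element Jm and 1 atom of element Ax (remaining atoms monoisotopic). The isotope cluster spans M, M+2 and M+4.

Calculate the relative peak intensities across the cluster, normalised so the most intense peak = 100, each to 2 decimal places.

Element Jm pattern (n=1): 0.6735 : 0.3265
Element Ax pattern (n=1): 0.50942 : 0.49058
Convolve the two distributions (both contribute in 2-u steps):
  M: 0.6735×0.50942 = 0.343094
  M+2: 0.6735×0.49058 + 0.3265×0.50942 = 0.496731
  M+4: 0.3265×0.49058 = 0.160174
Scale to base peak (0.496731) = 100: 69.07 : 100.00 : 32.25

69.07 : 100.00 : 32.25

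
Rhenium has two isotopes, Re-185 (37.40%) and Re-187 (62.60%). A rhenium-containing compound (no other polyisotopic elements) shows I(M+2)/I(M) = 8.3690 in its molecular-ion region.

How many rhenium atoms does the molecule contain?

With n Re atoms, P(M+2)/P(M) = C(n,1)·p^(n−1)q / p^n = n·q/p = n · 0.6260/0.3740.
n = 8.3690 × 0.3740/0.6260 = 5.00 ≈ 5

5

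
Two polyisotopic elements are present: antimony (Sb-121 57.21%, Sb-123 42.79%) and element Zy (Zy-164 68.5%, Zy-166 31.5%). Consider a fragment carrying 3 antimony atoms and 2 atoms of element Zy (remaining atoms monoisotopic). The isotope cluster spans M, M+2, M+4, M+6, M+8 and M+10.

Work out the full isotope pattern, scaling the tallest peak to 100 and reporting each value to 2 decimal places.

25.29 : 80.02 : 100.00 : 61.63 : 18.71 : 2.24

Antimony pattern (n=3): 0.18724742 : 0.42015297 : 0.3142518 : 0.07834781
Element Zy pattern (n=2): 0.469225 : 0.43155 : 0.099225
Convolve the two distributions (both contribute in 2-u steps):
  M: 0.18724742×0.469225 = 0.087861
  M+2: 0.18724742×0.43155 + 0.42015297×0.469225 = 0.277953
  M+4: 0.18724742×0.099225 + 0.42015297×0.43155 + 0.3142518×0.469225 = 0.347351
  M+6: 0.42015297×0.099225 + 0.3142518×0.43155 + 0.07834781×0.469225 = 0.214068
  M+8: 0.3142518×0.099225 + 0.07834781×0.43155 = 0.064993
  M+10: 0.07834781×0.099225 = 0.007774
Scale to base peak (0.347351) = 100: 25.29 : 80.02 : 100.00 : 61.63 : 18.71 : 2.24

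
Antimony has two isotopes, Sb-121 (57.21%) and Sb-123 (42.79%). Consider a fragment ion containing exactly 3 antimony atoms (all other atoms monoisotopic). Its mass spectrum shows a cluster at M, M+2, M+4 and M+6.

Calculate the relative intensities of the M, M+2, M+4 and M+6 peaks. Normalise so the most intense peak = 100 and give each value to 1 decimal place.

Each Sb atom is independently Sb-121 (p = 0.5721) or Sb-123 (q = 0.4279); the cluster is the binomial expansion (p + q)^3.
P(M) = 0.5721^3 = 0.187247
P(M+2) = 3 × 0.5721^2 × 0.4279^1 = 0.420153
P(M+4) = 3 × 0.5721^1 × 0.4279^2 = 0.314252
P(M+6) = 0.4279^3 = 0.078348
The M+2 peak is largest (0.420153); scaling to 100 gives 44.6 : 100.0 : 74.8 : 18.6.

44.6 : 100.0 : 74.8 : 18.6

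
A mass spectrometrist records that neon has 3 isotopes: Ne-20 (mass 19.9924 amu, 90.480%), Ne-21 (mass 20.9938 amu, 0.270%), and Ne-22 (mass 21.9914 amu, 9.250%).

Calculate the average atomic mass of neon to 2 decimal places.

20.18 amu

Average mass = Σ (abundance × isotope mass) = 0.90480 × 19.9924 + 0.00270 × 20.9938 + 0.09250 × 21.9914
= 18.08912 + 0.05668 + 2.03420 = 20.18000 amu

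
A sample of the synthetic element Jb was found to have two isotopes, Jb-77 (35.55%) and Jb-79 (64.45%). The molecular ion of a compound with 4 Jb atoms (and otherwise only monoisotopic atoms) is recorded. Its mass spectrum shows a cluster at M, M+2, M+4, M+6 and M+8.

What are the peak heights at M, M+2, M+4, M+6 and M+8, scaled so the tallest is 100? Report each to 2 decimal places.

The 4 Jb atoms are independent, so intensities follow the terms of (0.3555 + 0.6445)^4.
P(M) = 0.3555^4 = 0.015972
P(M+2) = 4 × 0.3555^3 × 0.6445^1 = 0.115825
P(M+4) = 6 × 0.3555^2 × 0.6445^2 = 0.314975
P(M+6) = 4 × 0.3555^1 × 0.6445^3 = 0.380687
P(M+8) = 0.6445^4 = 0.172541
The M+6 peak is largest (0.380687); scaling to 100 gives 4.20 : 30.43 : 82.74 : 100.00 : 45.32.

4.20 : 30.43 : 82.74 : 100.00 : 45.32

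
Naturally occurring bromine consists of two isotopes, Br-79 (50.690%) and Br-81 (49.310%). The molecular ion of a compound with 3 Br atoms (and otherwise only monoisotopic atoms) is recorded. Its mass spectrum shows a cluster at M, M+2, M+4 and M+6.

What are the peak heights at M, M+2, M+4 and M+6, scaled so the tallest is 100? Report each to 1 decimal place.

The 3 Br atoms are independent, so intensities follow the terms of (0.50690 + 0.49310)^3.
P(M) = 0.50690^3 = 0.130247
P(M+2) = 3 × 0.50690^2 × 0.49310^1 = 0.380103
P(M+4) = 3 × 0.50690^1 × 0.49310^2 = 0.369755
P(M+6) = 0.49310^3 = 0.119896
The M+2 peak is largest (0.380103); scaling to 100 gives 34.3 : 100.0 : 97.3 : 31.5.

34.3 : 100.0 : 97.3 : 31.5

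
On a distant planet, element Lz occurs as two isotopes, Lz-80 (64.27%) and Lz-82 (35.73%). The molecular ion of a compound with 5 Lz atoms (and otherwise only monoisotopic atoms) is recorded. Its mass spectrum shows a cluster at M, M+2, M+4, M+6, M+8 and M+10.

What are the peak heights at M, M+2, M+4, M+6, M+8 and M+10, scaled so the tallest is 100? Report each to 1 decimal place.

32.4 : 89.9 : 100.0 : 55.6 : 15.5 : 1.7

Expanding (0.6427 + 0.3573)^5:
P(M) = 0.6427^5 = 0.109658
P(M+2) = 5 × 0.6427^4 × 0.3573^1 = 0.304815
P(M+4) = 10 × 0.6427^3 × 0.3573^2 = 0.338915
P(M+6) = 10 × 0.6427^2 × 0.3573^3 = 0.188415
P(M+8) = 5 × 0.6427^1 × 0.3573^4 = 0.052373
P(M+10) = 0.3573^5 = 0.005823
The M+4 peak is largest (0.338915); scaling to 100 gives 32.4 : 89.9 : 100.0 : 55.6 : 15.5 : 1.7.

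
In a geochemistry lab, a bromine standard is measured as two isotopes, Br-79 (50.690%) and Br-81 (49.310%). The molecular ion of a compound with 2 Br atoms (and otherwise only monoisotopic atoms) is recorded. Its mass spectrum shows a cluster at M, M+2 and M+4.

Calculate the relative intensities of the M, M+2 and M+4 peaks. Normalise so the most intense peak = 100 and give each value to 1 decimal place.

51.4 : 100.0 : 48.6

The 2 Br atoms are independent, so intensities follow the terms of (0.50690 + 0.49310)^2.
P(M) = 0.50690^2 = 0.256948
P(M+2) = 2 × 0.50690^1 × 0.49310^1 = 0.499905
P(M+4) = 0.49310^2 = 0.243148
The M+2 peak is largest (0.499905); scaling to 100 gives 51.4 : 100.0 : 48.6.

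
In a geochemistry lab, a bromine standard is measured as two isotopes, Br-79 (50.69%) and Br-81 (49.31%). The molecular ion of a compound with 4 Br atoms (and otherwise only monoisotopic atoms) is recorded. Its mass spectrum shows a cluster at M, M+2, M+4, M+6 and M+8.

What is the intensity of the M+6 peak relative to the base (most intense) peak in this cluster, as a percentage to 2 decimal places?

64.85%

Binomial terms of (0.5069 + 0.4931)^4: M 0.0660, M+2 0.2569, M+4 0.3749, M+6 0.2431, M+8 0.0591 → M+4 is the base peak.
P(M+4) = C(4,2) × 0.5069^2 × 0.4931^2 = 6 × 0.25694761 × 0.24314761 = 0.374857 (base)
P(M+6) = C(4,3) × 0.5069^1 × 0.4931^3 = 4 × 0.5069 × 0.11989609 = 0.243101
Relative intensity = 0.243101 / 0.374857 × 100 = 64.85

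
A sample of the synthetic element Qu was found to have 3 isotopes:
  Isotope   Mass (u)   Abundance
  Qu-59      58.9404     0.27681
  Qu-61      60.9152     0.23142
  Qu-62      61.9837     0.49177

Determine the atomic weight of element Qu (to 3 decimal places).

The abundance-weighted mean is 0.27681 × 58.9404 + 0.23142 × 60.9152 + 0.49177 × 61.9837
= 16.31529 + 14.09700 + 30.48172 = 60.89401 u

60.894 u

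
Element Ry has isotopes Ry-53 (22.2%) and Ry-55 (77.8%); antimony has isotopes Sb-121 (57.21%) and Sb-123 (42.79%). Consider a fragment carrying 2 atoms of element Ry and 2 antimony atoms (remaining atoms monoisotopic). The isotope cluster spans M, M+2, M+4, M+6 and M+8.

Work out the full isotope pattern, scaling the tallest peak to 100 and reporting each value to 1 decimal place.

4.3 : 36.5 : 100.0 : 95.6 : 29.5

Element Ry pattern (n=2): 0.049284 : 0.345432 : 0.605284
Antimony pattern (n=2): 0.32729841 : 0.48960318 : 0.18309841
Convolve the two distributions (both contribute in 2-u steps):
  M: 0.049284×0.32729841 = 0.016131
  M+2: 0.049284×0.48960318 + 0.345432×0.32729841 = 0.137189
  M+4: 0.049284×0.18309841 + 0.345432×0.48960318 + 0.605284×0.32729841 = 0.376257
  M+6: 0.345432×0.18309841 + 0.605284×0.48960318 = 0.359597
  M+8: 0.605284×0.18309841 = 0.110827
Scale to base peak (0.376257) = 100: 4.3 : 36.5 : 100.0 : 95.6 : 29.5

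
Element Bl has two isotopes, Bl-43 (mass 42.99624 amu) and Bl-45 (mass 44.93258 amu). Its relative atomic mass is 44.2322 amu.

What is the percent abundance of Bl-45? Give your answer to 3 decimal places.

Writing the weighted mean with unknown fraction x of Bl-43:
42.99624·x + 44.93258·(1 − x) = 44.2322
(42.99624 − 44.93258)·x = 44.2322 − 44.93258
x = -0.70038 / -1.93634 = 0.36170 → 36.170% Bl-43, 63.830% Bl-45.

63.830%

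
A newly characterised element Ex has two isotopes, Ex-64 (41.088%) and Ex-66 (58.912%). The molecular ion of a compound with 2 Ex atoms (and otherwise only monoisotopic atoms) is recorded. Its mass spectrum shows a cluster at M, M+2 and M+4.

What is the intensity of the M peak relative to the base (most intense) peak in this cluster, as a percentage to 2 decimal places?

(0.41088 + 0.58912)^2 gives M 0.1688, M+2 0.4841, M+4 0.3471; the largest is M+2.
P(M+2) = C(2,1) × 0.41088^1 × 0.58912^1 = 2 × 0.41088 × 0.58912 = 0.484115 (base)
P(M) = C(2,0) × 0.41088^2 × 0.58912^0 = 1 × 0.16882237 × 1.0000 = 0.168822
Relative intensity = 0.168822 / 0.484115 × 100 = 34.87

34.87%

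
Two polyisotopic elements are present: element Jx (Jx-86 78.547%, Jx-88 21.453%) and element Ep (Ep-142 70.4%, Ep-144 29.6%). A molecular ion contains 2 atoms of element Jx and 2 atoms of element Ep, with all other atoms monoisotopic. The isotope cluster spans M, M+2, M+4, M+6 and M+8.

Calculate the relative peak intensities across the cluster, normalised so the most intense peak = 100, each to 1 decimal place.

Element Jx pattern (n=2): 0.61696312 : 0.33701376 : 0.04602312
Element Ep pattern (n=2): 0.495616 : 0.416768 : 0.087616
Convolve the two distributions (both contribute in 2-u steps):
  M: 0.61696312×0.495616 = 0.305777
  M+2: 0.61696312×0.416768 + 0.33701376×0.495616 = 0.424160
  M+4: 0.61696312×0.087616 + 0.33701376×0.416768 + 0.04602312×0.495616 = 0.217322
  M+6: 0.33701376×0.087616 + 0.04602312×0.416768 = 0.048709
  M+8: 0.04602312×0.087616 = 0.004032
Scale to base peak (0.424160) = 100: 72.1 : 100.0 : 51.2 : 11.5 : 1.0

72.1 : 100.0 : 51.2 : 11.5 : 1.0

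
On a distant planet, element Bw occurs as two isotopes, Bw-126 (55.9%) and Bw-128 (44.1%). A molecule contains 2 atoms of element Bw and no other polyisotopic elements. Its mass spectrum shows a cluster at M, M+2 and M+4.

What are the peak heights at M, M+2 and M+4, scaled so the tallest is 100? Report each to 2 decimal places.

63.38 : 100.00 : 39.45

The 2 Bw atoms are independent, so intensities follow the terms of (0.559 + 0.441)^2.
P(M) = 0.559^2 = 0.312481
P(M+2) = 2 × 0.559^1 × 0.441^1 = 0.493038
P(M+4) = 0.441^2 = 0.194481
The M+2 peak is largest (0.493038); scaling to 100 gives 63.38 : 100.00 : 39.45.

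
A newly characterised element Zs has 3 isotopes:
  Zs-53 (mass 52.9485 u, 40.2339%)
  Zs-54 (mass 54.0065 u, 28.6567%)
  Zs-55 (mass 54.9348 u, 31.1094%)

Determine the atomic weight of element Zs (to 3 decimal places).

53.870 u

Average mass = Σ (abundance × isotope mass) = 0.402339 × 52.9485 + 0.286567 × 54.0065 + 0.311094 × 54.9348
= 21.30325 + 15.47648 + 17.08989 = 53.86962 u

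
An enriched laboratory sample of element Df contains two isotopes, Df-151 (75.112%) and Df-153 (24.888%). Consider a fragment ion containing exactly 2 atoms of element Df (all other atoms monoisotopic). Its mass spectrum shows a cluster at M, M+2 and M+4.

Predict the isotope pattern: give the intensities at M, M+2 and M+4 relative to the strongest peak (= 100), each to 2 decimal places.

100.00 : 66.27 : 10.98

Each Df atom is independently Df-151 (p = 0.75112) or Df-153 (q = 0.24888); the cluster is the binomial expansion (p + q)^2.
P(M) = 0.75112^2 = 0.564181
P(M+2) = 2 × 0.75112^1 × 0.24888^1 = 0.373877
P(M+4) = 0.24888^2 = 0.061941
The M peak is largest (0.564181); scaling to 100 gives 100.00 : 66.27 : 10.98.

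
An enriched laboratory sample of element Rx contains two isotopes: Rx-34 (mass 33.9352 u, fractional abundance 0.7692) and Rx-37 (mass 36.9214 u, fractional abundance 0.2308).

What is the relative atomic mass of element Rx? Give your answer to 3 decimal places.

Average mass = Σ (abundance × isotope mass) = 0.7692 × 33.9352 + 0.2308 × 36.9214
= 26.10296 + 8.52146 = 34.62442 u

34.624 u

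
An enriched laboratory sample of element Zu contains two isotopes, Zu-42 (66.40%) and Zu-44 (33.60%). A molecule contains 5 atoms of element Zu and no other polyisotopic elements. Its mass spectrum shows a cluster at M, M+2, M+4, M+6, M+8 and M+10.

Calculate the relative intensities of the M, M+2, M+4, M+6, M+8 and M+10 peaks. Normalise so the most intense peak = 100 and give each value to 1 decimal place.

The 5 Zu atoms are independent, so intensities follow the terms of (0.6640 + 0.3360)^5.
P(M) = 0.6640^5 = 0.129074
P(M+2) = 5 × 0.6640^4 × 0.3360^1 = 0.326574
P(M+4) = 10 × 0.6640^3 × 0.3360^2 = 0.330509
P(M+6) = 10 × 0.6640^2 × 0.3360^3 = 0.167245
P(M+8) = 5 × 0.6640^1 × 0.3360^4 = 0.042315
P(M+10) = 0.3360^5 = 0.004282
The M+4 peak is largest (0.330509); scaling to 100 gives 39.1 : 98.8 : 100.0 : 50.6 : 12.8 : 1.3.

39.1 : 98.8 : 100.0 : 50.6 : 12.8 : 1.3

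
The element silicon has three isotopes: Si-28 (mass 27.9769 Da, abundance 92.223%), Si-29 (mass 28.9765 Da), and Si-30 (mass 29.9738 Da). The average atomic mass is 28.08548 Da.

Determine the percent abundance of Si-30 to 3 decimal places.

3.092%

Let x and y be the fractions of Si-29 and Si-30. Then x + y = 1 − 0.92223 = 0.07777 and 28.9765x + 29.9738y = 28.08548 − 0.92223×27.9769 = 2.284343513.
Substituting: 28.9765x + 29.9738(0.07777 − x) = 2.284343513
(28.9765 − 29.9738)x = -0.046718913  ⇒  x = 0.04685, y = 0.03092
Si-29: 4.685%, Si-30: 3.092%.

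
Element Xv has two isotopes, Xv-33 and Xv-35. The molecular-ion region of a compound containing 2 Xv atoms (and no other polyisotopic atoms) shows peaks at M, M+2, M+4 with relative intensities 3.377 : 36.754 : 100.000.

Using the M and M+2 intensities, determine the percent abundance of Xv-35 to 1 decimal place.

84.5%

If p is the fraction of Xv that is Xv-33, then I(M+2)/I(M) = [C(2,1)·p^1·(1−p)] / p^2 = 2·(1−p)/p = 36.754/3.377 = 10.8836
(1−p)/p = 10.8836/2 = 5.4418  ⇒  p = 1/(1 + 5.4418) = 0.1552
Xv-33: 15.5%, Xv-35: 84.5%.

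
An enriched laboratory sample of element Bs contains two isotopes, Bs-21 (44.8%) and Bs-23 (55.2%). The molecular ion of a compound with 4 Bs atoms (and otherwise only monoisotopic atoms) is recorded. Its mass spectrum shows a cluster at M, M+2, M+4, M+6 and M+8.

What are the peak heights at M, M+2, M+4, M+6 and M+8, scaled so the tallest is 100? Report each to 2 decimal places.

Each Bs atom is independently Bs-21 (p = 0.448) or Bs-23 (q = 0.552); the cluster is the binomial expansion (p + q)^4.
P(M) = 0.448^4 = 0.040282
P(M+2) = 4 × 0.448^3 × 0.552^1 = 0.198533
P(M+4) = 6 × 0.448^2 × 0.552^2 = 0.366932
P(M+6) = 4 × 0.448^1 × 0.552^3 = 0.301408
P(M+8) = 0.552^4 = 0.092845
The M+4 peak is largest (0.366932); scaling to 100 gives 10.98 : 54.11 : 100.00 : 82.14 : 25.30.

10.98 : 54.11 : 100.00 : 82.14 : 25.30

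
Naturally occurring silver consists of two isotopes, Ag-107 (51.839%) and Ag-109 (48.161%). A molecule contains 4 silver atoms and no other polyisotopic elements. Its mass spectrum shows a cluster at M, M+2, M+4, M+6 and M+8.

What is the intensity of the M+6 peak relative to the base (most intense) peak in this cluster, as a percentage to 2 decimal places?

61.94%

Binomial terms of (0.51839 + 0.48161)^4: M 0.0722, M+2 0.2684, M+4 0.3740, M+6 0.2316, M+8 0.0538 → M+4 is the base peak.
P(M+4) = C(4,2) × 0.51839^2 × 0.48161^2 = 6 × 0.26872819 × 0.23194819 = 0.373986 (base)
P(M+6) = C(4,3) × 0.51839^1 × 0.48161^3 = 4 × 0.51839 × 0.11170857 = 0.231634
Relative intensity = 0.231634 / 0.373986 × 100 = 61.94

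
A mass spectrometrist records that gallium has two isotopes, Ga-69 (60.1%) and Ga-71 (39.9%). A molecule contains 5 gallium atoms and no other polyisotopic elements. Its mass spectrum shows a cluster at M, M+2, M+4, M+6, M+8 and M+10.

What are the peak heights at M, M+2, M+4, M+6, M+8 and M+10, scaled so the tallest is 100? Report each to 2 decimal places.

Each Ga atom is independently Ga-69 (p = 0.601) or Ga-71 (q = 0.399); the cluster is the binomial expansion (p + q)^5.
P(M) = 0.601^5 = 0.078410
P(M+2) = 5 × 0.601^4 × 0.399^1 = 0.260280
P(M+4) = 10 × 0.601^3 × 0.399^2 = 0.345596
P(M+6) = 10 × 0.601^2 × 0.399^3 = 0.229439
P(M+8) = 5 × 0.601^1 × 0.399^4 = 0.076162
P(M+10) = 0.399^5 = 0.010113
The M+4 peak is largest (0.345596); scaling to 100 gives 22.69 : 75.31 : 100.00 : 66.39 : 22.04 : 2.93.

22.69 : 75.31 : 100.00 : 66.39 : 22.04 : 2.93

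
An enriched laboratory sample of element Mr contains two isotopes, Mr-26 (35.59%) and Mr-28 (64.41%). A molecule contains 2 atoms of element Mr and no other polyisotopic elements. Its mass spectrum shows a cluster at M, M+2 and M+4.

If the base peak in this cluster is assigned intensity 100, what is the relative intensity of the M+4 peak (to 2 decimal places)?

90.49

Binomial terms of (0.3559 + 0.6441)^2: M 0.1267, M+2 0.4585, M+4 0.4149 → M+2 is the base peak.
P(M+2) = C(2,1) × 0.3559^1 × 0.6441^1 = 2 × 0.3559 × 0.6441 = 0.458470 (base)
P(M+4) = C(2,2) × 0.3559^0 × 0.6441^2 = 1 × 1.0000 × 0.41486481 = 0.414865
Relative intensity = 0.414865 / 0.458470 × 100 = 90.49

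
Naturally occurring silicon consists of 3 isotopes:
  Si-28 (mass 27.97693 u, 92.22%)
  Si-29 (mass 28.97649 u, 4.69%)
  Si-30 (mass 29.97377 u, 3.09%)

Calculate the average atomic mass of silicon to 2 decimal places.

28.09 u

Weight each isotope mass by its fractional abundance: 0.9222 × 27.97693 + 0.0469 × 28.97649 + 0.0309 × 29.97377
= 25.800325 + 1.358997 + 0.926189 = 28.085511 u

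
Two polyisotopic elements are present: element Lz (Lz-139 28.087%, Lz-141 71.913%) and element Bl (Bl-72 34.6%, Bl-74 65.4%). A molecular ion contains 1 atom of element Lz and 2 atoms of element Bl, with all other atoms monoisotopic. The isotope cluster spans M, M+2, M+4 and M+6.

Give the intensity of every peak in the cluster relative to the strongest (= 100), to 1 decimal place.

7.5 : 47.8 : 100.0 : 69.0

Element Lz pattern (n=1): 0.28087 : 0.71913
Element Bl pattern (n=2): 0.119716 : 0.452568 : 0.427716
Convolve the two distributions (both contribute in 2-u steps):
  M: 0.28087×0.119716 = 0.033625
  M+2: 0.28087×0.452568 + 0.71913×0.119716 = 0.213204
  M+4: 0.28087×0.427716 + 0.71913×0.452568 = 0.445588
  M+6: 0.71913×0.427716 = 0.307583
Scale to base peak (0.445588) = 100: 7.5 : 47.8 : 100.0 : 69.0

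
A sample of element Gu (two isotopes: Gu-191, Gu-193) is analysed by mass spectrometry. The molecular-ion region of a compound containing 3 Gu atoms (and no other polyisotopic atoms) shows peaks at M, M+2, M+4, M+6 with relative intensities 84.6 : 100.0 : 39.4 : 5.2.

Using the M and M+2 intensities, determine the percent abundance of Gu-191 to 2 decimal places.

Write p for the Gu-191 fraction. I(M+2)/I(M) = [C(3,1)·p^2·(1−p)] / p^3 = 3·(1−p)/p = 100.0/84.6 = 1.1820
(1−p)/p = 1.1820/3 = 0.3940  ⇒  p = 1/(1 + 0.3940) = 0.7174
Gu-191: 71.74%, Gu-193: 28.26%.

71.74%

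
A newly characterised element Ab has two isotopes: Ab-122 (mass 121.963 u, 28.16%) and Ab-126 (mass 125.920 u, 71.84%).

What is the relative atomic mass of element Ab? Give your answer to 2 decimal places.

124.81 u

Ar = Σ fᵢ·mᵢ = 0.2816 × 121.963 + 0.7184 × 125.920
= 34.3448 + 90.4609 = 124.8057 u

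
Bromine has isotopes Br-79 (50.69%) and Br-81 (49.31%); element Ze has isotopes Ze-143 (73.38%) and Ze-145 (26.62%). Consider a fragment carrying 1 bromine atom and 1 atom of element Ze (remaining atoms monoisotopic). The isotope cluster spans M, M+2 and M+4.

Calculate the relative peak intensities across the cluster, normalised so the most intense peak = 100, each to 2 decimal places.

74.88 : 100.00 : 26.42

Bromine pattern (n=1): 0.5069 : 0.4931
Element Ze pattern (n=1): 0.7338 : 0.2662
Convolve the two distributions (both contribute in 2-u steps):
  M: 0.5069×0.7338 = 0.371963
  M+2: 0.5069×0.2662 + 0.4931×0.7338 = 0.496774
  M+4: 0.4931×0.2662 = 0.131263
Scale to base peak (0.496774) = 100: 74.88 : 100.00 : 26.42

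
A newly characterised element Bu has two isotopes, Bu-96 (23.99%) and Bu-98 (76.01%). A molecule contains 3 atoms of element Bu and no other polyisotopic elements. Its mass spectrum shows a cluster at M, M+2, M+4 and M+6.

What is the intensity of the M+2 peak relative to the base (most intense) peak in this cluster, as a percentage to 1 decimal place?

Binomial terms of (0.2399 + 0.7601)^3: M 0.0138, M+2 0.1312, M+4 0.4158, M+6 0.4391 → M+6 is the base peak.
P(M+6) = C(3,3) × 0.2399^0 × 0.7601^3 = 1 × 1.0000 × 0.4391493 = 0.439149 (base)
P(M+2) = C(3,1) × 0.2399^2 × 0.7601^1 = 3 × 0.05755201 × 0.7601 = 0.131236
Relative intensity = 0.131236 / 0.439149 × 100 = 29.9

29.9%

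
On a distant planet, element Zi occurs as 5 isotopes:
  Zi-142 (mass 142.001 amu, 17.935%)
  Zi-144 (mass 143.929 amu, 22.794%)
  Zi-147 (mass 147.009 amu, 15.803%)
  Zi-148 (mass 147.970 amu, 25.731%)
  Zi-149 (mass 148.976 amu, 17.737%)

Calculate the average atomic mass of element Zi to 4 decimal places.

Ar = Σ fᵢ·mᵢ = 0.17935 × 142.001 + 0.22794 × 143.929 + 0.15803 × 147.009 + 0.25731 × 147.970 + 0.17737 × 148.976
= 25.46788 + 32.80718 + 23.23183 + 38.07416 + 26.42387 = 146.00492 amu

146.0049 amu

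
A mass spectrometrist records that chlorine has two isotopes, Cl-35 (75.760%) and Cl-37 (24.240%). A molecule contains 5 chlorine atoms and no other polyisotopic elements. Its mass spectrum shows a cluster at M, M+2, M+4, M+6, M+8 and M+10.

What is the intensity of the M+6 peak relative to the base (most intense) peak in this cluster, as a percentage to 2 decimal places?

20.47%

(0.75760 + 0.24240)^5 gives M 0.2496, M+2 0.3993, M+4 0.2555, M+6 0.0817, M+8 0.0131, M+10 0.0008; the largest is M+2.
P(M+2) = C(5,1) × 0.75760^4 × 0.24240^1 = 5 × 0.32942751 × 0.2424 = 0.399266 (base)
P(M+6) = C(5,3) × 0.75760^2 × 0.24240^3 = 10 × 0.57395776 × 0.01424288 = 0.081748
Relative intensity = 0.081748 / 0.399266 × 100 = 20.47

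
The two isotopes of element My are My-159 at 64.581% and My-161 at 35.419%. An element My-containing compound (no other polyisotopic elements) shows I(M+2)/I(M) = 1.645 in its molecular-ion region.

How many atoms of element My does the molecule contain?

3

For n independent My atoms, I(M+2)/I(M) = n · (abundance My-161) / (abundance My-159) = n · 0.35419/0.64581.
n = 1.645 × 0.64581/0.35419 = 3.00 ≈ 3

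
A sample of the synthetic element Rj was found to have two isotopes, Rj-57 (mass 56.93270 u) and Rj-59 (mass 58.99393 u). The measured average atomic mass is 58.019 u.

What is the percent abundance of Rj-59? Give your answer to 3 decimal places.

52.702%

Writing the weighted mean with unknown fraction x of Rj-57:
56.93270·x + 58.99393·(1 − x) = 58.019
(56.93270 − 58.99393)·x = 58.019 − 58.99393
x = -0.97493 / -2.06123 = 0.47298 → 47.298% Rj-57, 52.702% Rj-59.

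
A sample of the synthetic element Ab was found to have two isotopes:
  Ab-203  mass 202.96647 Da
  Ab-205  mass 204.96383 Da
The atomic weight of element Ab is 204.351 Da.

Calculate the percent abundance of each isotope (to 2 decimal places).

Writing the weighted mean with unknown fraction x of Ab-203:
202.96647·x + 204.96383·(1 − x) = 204.351
(202.96647 − 204.96383)·x = 204.351 − 204.96383
x = -0.61283 / -1.99736 = 0.30682 → 30.68% Ab-203, 69.32% Ab-205.

Ab-203: 30.68%, Ab-205: 69.32%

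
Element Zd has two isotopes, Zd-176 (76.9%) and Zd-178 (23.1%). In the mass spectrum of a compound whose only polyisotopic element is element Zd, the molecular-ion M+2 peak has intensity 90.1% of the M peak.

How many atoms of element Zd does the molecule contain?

3

For n independent Zd atoms, I(M+2)/I(M) = n · (abundance Zd-178) / (abundance Zd-176) = n · 0.231/0.769.
n = 0.901 × 0.769/0.231 = 3.00 ≈ 3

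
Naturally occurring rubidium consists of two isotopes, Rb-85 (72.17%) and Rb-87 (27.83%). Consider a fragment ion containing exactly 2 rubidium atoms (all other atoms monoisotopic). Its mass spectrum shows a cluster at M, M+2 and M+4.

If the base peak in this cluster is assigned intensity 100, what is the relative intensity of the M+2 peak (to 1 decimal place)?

Binomial terms of (0.7217 + 0.2783)^2: M 0.5209, M+2 0.4017, M+4 0.0775 → M is the base peak.
P(M) = C(2,0) × 0.7217^2 × 0.2783^0 = 1 × 0.52085089 × 1.0000 = 0.520851 (base)
P(M+2) = C(2,1) × 0.7217^1 × 0.2783^1 = 2 × 0.7217 × 0.2783 = 0.401698
Relative intensity = 0.401698 / 0.520851 × 100 = 77.1

77.1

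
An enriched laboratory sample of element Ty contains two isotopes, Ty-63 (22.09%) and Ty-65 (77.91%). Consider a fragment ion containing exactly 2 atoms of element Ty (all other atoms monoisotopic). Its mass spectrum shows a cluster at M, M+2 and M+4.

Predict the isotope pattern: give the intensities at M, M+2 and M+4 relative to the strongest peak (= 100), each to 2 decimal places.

Expanding (0.2209 + 0.7791)^2:
P(M) = 0.2209^2 = 0.048797
P(M+2) = 2 × 0.2209^1 × 0.7791^1 = 0.344206
P(M+4) = 0.7791^2 = 0.606997
The M+4 peak is largest (0.606997); scaling to 100 gives 8.04 : 56.71 : 100.00.

8.04 : 56.71 : 100.00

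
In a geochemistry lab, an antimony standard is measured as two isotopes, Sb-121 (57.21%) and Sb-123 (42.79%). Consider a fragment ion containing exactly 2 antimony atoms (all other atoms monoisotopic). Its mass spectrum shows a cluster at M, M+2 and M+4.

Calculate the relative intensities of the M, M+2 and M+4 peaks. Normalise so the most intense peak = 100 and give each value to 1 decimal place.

Each Sb atom is independently Sb-121 (p = 0.5721) or Sb-123 (q = 0.4279); the cluster is the binomial expansion (p + q)^2.
P(M) = 0.5721^2 = 0.327298
P(M+2) = 2 × 0.5721^1 × 0.4279^1 = 0.489603
P(M+4) = 0.4279^2 = 0.183098
The M+2 peak is largest (0.489603); scaling to 100 gives 66.8 : 100.0 : 37.4.

66.8 : 100.0 : 37.4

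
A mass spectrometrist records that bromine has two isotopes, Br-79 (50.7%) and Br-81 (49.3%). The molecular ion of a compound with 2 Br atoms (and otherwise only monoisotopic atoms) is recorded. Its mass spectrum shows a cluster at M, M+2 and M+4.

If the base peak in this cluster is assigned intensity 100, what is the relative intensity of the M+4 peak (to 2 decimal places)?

48.62

Binomial terms of (0.507 + 0.493)^2: M 0.2570, M+2 0.4999, M+4 0.2430 → M+2 is the base peak.
P(M+2) = C(2,1) × 0.507^1 × 0.493^1 = 2 × 0.5070 × 0.4930 = 0.499902 (base)
P(M+4) = C(2,2) × 0.507^0 × 0.493^2 = 1 × 1.0000 × 0.243049 = 0.243049
Relative intensity = 0.243049 / 0.499902 × 100 = 48.62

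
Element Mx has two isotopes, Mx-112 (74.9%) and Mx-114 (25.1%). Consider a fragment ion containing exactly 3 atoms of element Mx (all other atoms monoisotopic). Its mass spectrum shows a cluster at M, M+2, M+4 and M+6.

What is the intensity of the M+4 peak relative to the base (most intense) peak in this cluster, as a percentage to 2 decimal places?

(0.749 + 0.251)^3 gives M 0.4202, M+2 0.4224, M+4 0.1416, M+6 0.0158; the largest is M+2.
P(M+2) = C(3,1) × 0.749^2 × 0.251^1 = 3 × 0.561001 × 0.2510 = 0.422434 (base)
P(M+4) = C(3,2) × 0.749^1 × 0.251^2 = 3 × 0.7490 × 0.063001 = 0.141563
Relative intensity = 0.141563 / 0.422434 × 100 = 33.51

33.51%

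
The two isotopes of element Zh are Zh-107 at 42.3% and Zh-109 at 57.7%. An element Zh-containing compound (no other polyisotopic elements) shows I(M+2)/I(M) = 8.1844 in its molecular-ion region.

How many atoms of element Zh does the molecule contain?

The M+2/M ratio from n Zh atoms is n · q/p = n · 0.577/0.423.
n = 8.1844 × 0.423/0.577 = 6.00 ≈ 6

6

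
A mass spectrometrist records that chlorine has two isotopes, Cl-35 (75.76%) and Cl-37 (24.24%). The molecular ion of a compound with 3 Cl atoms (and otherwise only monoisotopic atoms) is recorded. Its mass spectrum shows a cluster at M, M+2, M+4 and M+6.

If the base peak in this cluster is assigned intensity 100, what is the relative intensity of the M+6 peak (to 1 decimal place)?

(0.7576 + 0.2424)^3 gives M 0.4348, M+2 0.4174, M+4 0.1335, M+6 0.0142; the largest is M.
P(M) = C(3,0) × 0.7576^3 × 0.2424^0 = 1 × 0.4348304 × 1.0000 = 0.434830 (base)
P(M+6) = C(3,3) × 0.7576^0 × 0.2424^3 = 1 × 1.0000 × 0.01424288 = 0.014243
Relative intensity = 0.014243 / 0.434830 × 100 = 3.3

3.3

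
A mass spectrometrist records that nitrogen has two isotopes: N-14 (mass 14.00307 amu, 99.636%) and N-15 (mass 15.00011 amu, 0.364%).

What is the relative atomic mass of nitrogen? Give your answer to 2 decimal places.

The abundance-weighted mean is 0.99636 × 14.00307 + 0.00364 × 15.00011
= 13.952099 + 0.054600 = 14.006699 amu

14.01 amu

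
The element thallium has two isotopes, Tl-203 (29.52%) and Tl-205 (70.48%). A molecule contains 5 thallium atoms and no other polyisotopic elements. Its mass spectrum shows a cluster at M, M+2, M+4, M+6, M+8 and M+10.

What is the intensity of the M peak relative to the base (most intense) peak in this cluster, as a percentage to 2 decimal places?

0.62%

(0.2952 + 0.7048)^5 gives M 0.0022, M+2 0.0268, M+4 0.1278, M+6 0.3051, M+8 0.3642, M+10 0.1739; the largest is M+8.
P(M+8) = C(5,4) × 0.2952^1 × 0.7048^4 = 5 × 0.2952 × 0.24675365 = 0.364208 (base)
P(M) = C(5,0) × 0.2952^5 × 0.7048^0 = 1 × 0.00224172 × 1.0000 = 0.002242
Relative intensity = 0.002242 / 0.364208 × 100 = 0.62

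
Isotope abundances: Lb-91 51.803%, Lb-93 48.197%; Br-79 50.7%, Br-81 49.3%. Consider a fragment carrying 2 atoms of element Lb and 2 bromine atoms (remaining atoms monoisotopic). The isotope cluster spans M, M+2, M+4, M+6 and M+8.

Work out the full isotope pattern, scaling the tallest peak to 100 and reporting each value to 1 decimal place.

Element Lb pattern (n=2): 0.26835508 : 0.49934984 : 0.23229508
Bromine pattern (n=2): 0.257049 : 0.499902 : 0.243049
Convolve the two distributions (both contribute in 2-u steps):
  M: 0.26835508×0.257049 = 0.068980
  M+2: 0.26835508×0.499902 + 0.49934984×0.257049 = 0.262509
  M+4: 0.26835508×0.243049 + 0.49934984×0.499902 + 0.23229508×0.257049 = 0.374561
  M+6: 0.49934984×0.243049 + 0.23229508×0.499902 = 0.237491
  M+8: 0.23229508×0.243049 = 0.056459
Scale to base peak (0.374561) = 100: 18.4 : 70.1 : 100.0 : 63.4 : 15.1

18.4 : 70.1 : 100.0 : 63.4 : 15.1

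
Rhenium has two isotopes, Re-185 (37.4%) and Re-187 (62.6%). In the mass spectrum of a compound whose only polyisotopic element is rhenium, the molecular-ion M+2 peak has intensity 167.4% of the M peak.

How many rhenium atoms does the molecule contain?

1

With n Re atoms, P(M+2)/P(M) = C(n,1)·p^(n−1)q / p^n = n·q/p = n · 0.626/0.374.
n = 1.674 × 0.374/0.626 = 1.00 ≈ 1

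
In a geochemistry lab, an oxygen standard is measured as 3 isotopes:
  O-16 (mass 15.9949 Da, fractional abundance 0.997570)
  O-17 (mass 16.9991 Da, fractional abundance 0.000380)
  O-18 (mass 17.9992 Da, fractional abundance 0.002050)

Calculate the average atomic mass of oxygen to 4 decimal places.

Weight each isotope mass by its fractional abundance: 0.997570 × 15.9949 + 0.000380 × 16.9991 + 0.002050 × 17.9992
= 15.95603 + 0.00646 + 0.03690 = 15.99939 Da

15.9994 Da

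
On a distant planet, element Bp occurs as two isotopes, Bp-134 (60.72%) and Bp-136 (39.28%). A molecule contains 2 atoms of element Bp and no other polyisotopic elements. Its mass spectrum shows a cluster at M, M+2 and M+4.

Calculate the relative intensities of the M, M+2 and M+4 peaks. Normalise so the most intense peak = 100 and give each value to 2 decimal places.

77.29 : 100.00 : 32.35

The 2 Bp atoms are independent, so intensities follow the terms of (0.6072 + 0.3928)^2.
P(M) = 0.6072^2 = 0.368692
P(M+2) = 2 × 0.6072^1 × 0.3928^1 = 0.477016
P(M+4) = 0.3928^2 = 0.154292
The M+2 peak is largest (0.477016); scaling to 100 gives 77.29 : 100.00 : 32.35.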